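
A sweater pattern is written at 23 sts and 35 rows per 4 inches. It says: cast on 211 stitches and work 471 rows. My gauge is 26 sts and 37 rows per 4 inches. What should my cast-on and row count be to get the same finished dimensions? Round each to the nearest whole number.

Cast on 239 stitches; work 498 rows.

Stitches: 211 × 26/23 = 238.52 → 239.
Rows: 471 × 37/35 = 497.91 → 498.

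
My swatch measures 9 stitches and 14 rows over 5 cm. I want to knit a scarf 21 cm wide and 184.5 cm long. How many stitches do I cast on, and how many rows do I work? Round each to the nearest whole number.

Stitch gauge = 9/5 = 1.8 sts/cm; 21 × 1.8 = 37.80 → 38 sts.
Row gauge = 14/5 = 2.8 rows/cm; 184.5 × 2.8 = 516.60 → 517 rows.

Cast on 38 stitches and work 517 rows.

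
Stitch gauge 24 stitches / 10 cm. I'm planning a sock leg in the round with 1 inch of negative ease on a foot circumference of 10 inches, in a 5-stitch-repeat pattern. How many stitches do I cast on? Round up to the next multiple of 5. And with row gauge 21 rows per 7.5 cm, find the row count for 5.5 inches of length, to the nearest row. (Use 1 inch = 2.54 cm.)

Cast on 55 stitches; work 39 rows.

Finished = 10 − 1 = 9 inches.
9 inches × 2.54 = 22.86 cm.
24/10 = 2.4 sts per cm; 22.86 × 2.4 = 54.86 sts.
Next multiple of 5 → 55.
5.5 inches = 13.97 cm; × 2.8 = 39.12 → 39 rows.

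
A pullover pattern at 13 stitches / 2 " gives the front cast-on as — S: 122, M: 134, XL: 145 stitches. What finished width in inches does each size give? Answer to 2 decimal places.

S 18.77 inches; M 20.62 inches; XL 22.31 inches.

13/2 = 6.5 sts per in.
S: 122 / 6.5 = 18.769 → 18.77 in.
M: 134 / 6.5 = 20.615 → 20.62 in.
XL: 145 / 6.5 = 22.308 → 22.31 in.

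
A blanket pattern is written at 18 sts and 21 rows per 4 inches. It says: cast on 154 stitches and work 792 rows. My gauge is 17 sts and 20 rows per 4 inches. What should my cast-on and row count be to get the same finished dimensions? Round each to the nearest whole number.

Cast on 145 stitches; work 754 rows.

Stitches: 154 × 17/18 = 145.44 → 145.
Rows: 792 × 20/21 = 754.29 → 754.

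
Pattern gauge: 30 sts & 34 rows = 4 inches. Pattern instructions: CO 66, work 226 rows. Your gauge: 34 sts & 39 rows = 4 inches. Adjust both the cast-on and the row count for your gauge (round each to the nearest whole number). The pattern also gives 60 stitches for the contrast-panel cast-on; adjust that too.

Cast on 75 stitches; work 259 rows; contrast-panel cast-on 68 stitches.

Stitches: 66 × 34/30 = 74.80 → 75.
Rows: 226 × 39/34 = 259.24 → 259.
contrast-panel cast-on: 60 × 34/30 = 68.00 → 68.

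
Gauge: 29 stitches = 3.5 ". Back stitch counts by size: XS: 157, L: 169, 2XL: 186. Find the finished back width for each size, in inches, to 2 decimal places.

29/3.5 = 8.286 sts per in.
XS: 157 / 8.286 = 18.948 → 18.95 in.
L: 169 / 8.286 = 20.397 → 20.40 in.
2XL: 186 / 8.286 = 22.448 → 22.45 in.

XS 18.95 inches; L 20.40 inches; 2XL 22.45 inches.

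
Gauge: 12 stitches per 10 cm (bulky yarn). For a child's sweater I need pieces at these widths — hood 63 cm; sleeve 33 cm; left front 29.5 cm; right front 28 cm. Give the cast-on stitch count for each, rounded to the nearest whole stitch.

hood 76; sleeve 40; left front 35; right front 34.

Rate = 12/10 = 1.2 sts per cm.
hood: 63 × 1.2 = 75.60 → 76.
sleeve: 33 × 1.2 = 39.60 → 40.
left front: 29.5 × 1.2 = 35.40 → 35.
right front: 28 × 1.2 = 33.60 → 34.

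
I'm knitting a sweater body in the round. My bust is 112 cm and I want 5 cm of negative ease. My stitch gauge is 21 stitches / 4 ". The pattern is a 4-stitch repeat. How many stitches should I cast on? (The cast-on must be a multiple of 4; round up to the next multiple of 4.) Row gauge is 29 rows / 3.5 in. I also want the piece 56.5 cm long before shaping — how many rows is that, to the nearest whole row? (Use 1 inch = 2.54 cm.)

Finished = 112 − 5 = 107 cm.
107 cm × 1/2.54 = 42.13 inches.
21/4 = 5.25 sts per in; 42.13 × 5.25 = 221.16 sts.
Next multiple of 4 → 224.
56.5 cm = 22.24 inches; × 8.286 = 184.31 → 184 rows.

Cast on 224 stitches; work 184 rows.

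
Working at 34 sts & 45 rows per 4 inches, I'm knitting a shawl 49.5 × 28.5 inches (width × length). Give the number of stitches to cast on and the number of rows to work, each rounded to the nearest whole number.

Cast on 421 stitches and work 321 rows.

Stitch gauge = 34/4 = 8.5 sts/in; 49.5 × 8.5 = 420.75 → 421 sts.
Row gauge = 45/4 = 11.25 rows/in; 28.5 × 11.25 = 320.62 → 321 rows.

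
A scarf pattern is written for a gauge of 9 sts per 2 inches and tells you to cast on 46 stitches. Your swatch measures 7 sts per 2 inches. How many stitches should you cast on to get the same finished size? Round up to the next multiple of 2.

Cast on 36 stitches.

Scale factor = 7 / 9 = 0.778.
46 × 7 / 9 = 35.78 sts.
→ 36 sts.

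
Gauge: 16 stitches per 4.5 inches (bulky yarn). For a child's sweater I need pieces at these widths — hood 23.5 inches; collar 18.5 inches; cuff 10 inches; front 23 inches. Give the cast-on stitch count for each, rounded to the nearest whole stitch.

Rate = 16/4.5 = 3.556 sts per in.
hood: 23.5 × 3.556 = 83.56 → 84.
collar: 18.5 × 3.556 = 65.78 → 66.
cuff: 10 × 3.556 = 35.56 → 36.
front: 23 × 3.556 = 81.78 → 82.

hood 84; collar 66; cuff 36; front 82.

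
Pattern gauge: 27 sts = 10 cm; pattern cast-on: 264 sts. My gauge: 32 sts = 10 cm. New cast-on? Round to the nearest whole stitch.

Scale factor = 32 / 27 = 1.185.
264 × 32 / 27 = 312.89 sts.
→ 313 sts.

Cast on 313 stitches.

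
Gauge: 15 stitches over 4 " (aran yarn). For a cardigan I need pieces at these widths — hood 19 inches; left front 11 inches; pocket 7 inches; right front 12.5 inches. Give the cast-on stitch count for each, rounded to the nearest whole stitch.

hood 71; left front 41; pocket 26; right front 47.

Rate = 15/4 = 3.75 sts per in.
hood: 19 × 3.75 = 71.25 → 71.
left front: 11 × 3.75 = 41.25 → 41.
pocket: 7 × 3.75 = 26.25 → 26.
right front: 12.5 × 3.75 = 46.88 → 47.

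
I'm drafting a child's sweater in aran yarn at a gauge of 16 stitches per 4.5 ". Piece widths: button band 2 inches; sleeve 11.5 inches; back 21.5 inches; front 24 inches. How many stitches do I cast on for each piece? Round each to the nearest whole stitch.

button band 7; sleeve 41; back 76; front 85.

Rate = 16/4.5 = 3.556 sts per in.
button band: 2 × 3.556 = 7.11 → 7.
sleeve: 11.5 × 3.556 = 40.89 → 41.
back: 21.5 × 3.556 = 76.44 → 76.
front: 24 × 3.556 = 85.33 → 85.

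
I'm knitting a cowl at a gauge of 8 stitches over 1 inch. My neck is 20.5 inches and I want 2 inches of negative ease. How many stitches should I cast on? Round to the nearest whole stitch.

CO 148 sts.

Finished = 20.5 − 2 = 18.5 in.
8 / 1 = 8 sts per inch.
18.50 × 8 = 148.00 sts.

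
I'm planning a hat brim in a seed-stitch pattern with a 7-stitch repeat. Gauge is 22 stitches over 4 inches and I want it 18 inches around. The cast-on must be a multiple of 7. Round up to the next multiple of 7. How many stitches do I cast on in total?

105 stitches.

22 / 4 = 5.5 sts per inch.
18 × 5.5 = 99.00 sts.
Next multiple of 7: 105.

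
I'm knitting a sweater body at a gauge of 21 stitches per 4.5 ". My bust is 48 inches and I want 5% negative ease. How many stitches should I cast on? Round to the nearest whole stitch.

213 stitches.

Finished = 48 × 0.95 = 45.60 in.
21 / 4.5 = 4.667 sts per inch.
45.60 × 4.667 = 212.80 sts.
→ 213 sts.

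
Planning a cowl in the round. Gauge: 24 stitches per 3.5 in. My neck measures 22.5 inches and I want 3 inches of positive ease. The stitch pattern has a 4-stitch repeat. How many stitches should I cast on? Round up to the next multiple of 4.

Cast on 176 stitches.

Finished = 22.5 + 3 = 25.5 inches.
24 / 3.5 = 6.857 sts/in.
25.5 × 6.857 = 174.86 sts.
Next multiple of 4: 176.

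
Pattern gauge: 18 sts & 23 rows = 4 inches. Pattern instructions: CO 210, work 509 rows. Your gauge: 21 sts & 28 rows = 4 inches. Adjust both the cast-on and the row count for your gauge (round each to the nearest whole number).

Cast on 245 stitches; work 620 rows.

Stitches: 210 × 21/18 = 245.00 → 245.
Rows: 509 × 28/23 = 619.65 → 620.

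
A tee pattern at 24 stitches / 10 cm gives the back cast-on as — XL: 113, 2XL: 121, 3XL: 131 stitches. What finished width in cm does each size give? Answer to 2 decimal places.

XL 47.08 cm; 2XL 50.42 cm; 3XL 54.58 cm.

24/10 = 2.4 sts per cm.
XL: 113 / 2.4 = 47.083 → 47.08 cm.
2XL: 121 / 2.4 = 50.417 → 50.42 cm.
3XL: 131 / 2.4 = 54.583 → 54.58 cm.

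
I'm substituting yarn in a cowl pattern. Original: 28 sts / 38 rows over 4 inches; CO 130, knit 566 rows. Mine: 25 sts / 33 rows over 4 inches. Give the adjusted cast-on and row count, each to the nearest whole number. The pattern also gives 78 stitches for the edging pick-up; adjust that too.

Stitches: 130 × 25/28 = 116.07 → 116.
Rows: 566 × 33/38 = 491.53 → 492.
edging pick-up: 78 × 25/28 = 69.64 → 70.

Cast on 116 stitches; work 492 rows; edging pick-up 70 stitches.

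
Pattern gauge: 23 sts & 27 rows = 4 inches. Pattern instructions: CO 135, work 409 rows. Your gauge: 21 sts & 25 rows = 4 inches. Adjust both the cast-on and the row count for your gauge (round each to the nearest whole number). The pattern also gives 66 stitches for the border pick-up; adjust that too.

Cast on 123 stitches; work 379 rows; border pick-up 60 stitches.

Stitches: 135 × 21/23 = 123.26 → 123.
Rows: 409 × 25/27 = 378.70 → 379.
border pick-up: 66 × 21/23 = 60.26 → 60.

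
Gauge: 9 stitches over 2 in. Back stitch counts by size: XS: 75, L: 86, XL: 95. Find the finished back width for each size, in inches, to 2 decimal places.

9/2 = 4.5 sts per in.
XS: 75 / 4.5 = 16.667 → 16.67 in.
L: 86 / 4.5 = 19.111 → 19.11 in.
XL: 95 / 4.5 = 21.111 → 21.11 in.

XS 16.67 inches; L 19.11 inches; XL 21.11 inches.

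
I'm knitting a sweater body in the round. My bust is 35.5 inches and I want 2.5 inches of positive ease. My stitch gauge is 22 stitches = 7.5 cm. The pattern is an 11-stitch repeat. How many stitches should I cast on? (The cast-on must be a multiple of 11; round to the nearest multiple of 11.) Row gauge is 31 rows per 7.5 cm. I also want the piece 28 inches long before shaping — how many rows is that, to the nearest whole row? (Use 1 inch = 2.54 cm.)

Finished = 35.5 + 2.5 = 38 inches.
38 inches × 2.54 = 96.52 cm.
22/7.5 = 2.933 sts per cm; 96.52 × 2.933 = 283.13 sts.
Nearest multiple of 11 → 286.
28 inches = 71.12 cm; × 4.133 = 293.96 → 294 rows.

Cast on 286 stitches; work 294 rows.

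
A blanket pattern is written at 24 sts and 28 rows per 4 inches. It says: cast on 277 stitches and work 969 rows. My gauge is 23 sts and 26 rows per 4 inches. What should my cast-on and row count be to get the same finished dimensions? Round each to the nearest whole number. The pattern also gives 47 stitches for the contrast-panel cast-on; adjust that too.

Cast on 265 stitches; work 900 rows; contrast-panel cast-on 45 stitches.

Stitches: 277 × 23/24 = 265.46 → 265.
Rows: 969 × 26/28 = 899.79 → 900.
contrast-panel cast-on: 47 × 23/24 = 45.04 → 45.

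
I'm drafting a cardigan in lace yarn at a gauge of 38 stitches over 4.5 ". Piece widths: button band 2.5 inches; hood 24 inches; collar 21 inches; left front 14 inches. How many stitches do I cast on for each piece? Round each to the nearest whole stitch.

button band 21; hood 203; collar 177; left front 118.

Rate = 38/4.5 = 8.444 sts per in.
button band: 2.5 × 8.444 = 21.11 → 21.
hood: 24 × 8.444 = 202.67 → 203.
collar: 21 × 8.444 = 177.33 → 177.
left front: 14 × 8.444 = 118.22 → 118.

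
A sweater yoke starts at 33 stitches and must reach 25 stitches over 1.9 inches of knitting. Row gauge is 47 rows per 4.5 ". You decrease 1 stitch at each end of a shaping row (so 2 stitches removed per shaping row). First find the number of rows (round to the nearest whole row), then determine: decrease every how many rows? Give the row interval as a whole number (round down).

Rows = 1.9 × 10.444 = 19.8 → 20 rows.
Stitches to remove: 8 → 4 shaping rows (at 2 st each).
20 / 4 = 5.00 → every 5 rows.

Decrease every 5th row.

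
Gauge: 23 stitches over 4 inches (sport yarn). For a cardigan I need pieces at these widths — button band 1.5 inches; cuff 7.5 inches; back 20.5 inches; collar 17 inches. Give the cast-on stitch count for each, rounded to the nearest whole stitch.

Rate = 23/4 = 5.75 sts per in.
button band: 1.5 × 5.75 = 8.62 → 9.
cuff: 7.5 × 5.75 = 43.12 → 43.
back: 20.5 × 5.75 = 117.88 → 118.
collar: 17 × 5.75 = 97.75 → 98.

button band 9; cuff 43; back 118; collar 98.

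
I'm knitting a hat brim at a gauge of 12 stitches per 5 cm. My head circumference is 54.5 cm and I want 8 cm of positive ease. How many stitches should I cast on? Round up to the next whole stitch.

Finished = 54.5 + 8 = 62.5 cm.
12 / 5 = 2.4 sts per cm.
62.50 × 2.4 = 150.00 sts.

150 stitches.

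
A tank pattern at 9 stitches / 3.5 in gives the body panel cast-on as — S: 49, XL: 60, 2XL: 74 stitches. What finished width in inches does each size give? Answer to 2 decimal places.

S 19.06 inches; XL 23.33 inches; 2XL 28.78 inches.

9/3.5 = 2.571 sts per in.
S: 49 / 2.571 = 19.056 → 19.06 in.
XL: 60 / 2.571 = 23.333 → 23.33 in.
2XL: 74 / 2.571 = 28.778 → 28.78 in.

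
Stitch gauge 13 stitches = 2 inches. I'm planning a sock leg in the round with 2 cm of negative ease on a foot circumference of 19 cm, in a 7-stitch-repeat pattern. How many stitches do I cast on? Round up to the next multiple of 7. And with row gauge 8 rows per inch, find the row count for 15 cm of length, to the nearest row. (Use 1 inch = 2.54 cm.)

Cast on 49 stitches; work 47 rows.

Finished = 19 − 2 = 17 cm.
17 cm × 1/2.54 = 6.69 inches.
13/2 = 6.5 sts per in; 6.69 × 6.5 = 43.50 sts.
Next multiple of 7 → 49.
15 cm = 5.91 inches; × 8 = 47.24 → 47 rows.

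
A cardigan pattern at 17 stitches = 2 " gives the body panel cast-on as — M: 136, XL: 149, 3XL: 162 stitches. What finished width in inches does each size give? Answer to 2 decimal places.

17/2 = 8.5 sts per in.
M: 136 / 8.5 = 16.000 → 16.00 in.
XL: 149 / 8.5 = 17.529 → 17.53 in.
3XL: 162 / 8.5 = 19.059 → 19.06 in.

M 16.00 inches; XL 17.53 inches; 3XL 19.06 inches.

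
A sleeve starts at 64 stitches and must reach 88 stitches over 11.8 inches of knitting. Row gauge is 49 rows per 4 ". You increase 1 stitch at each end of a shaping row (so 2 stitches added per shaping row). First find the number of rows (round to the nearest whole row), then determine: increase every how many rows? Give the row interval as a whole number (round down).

Increase every 12th row.

Rows = 11.8 × 12.25 = 144.6 → 145 rows.
Stitches to add: 24 → 12 shaping rows (at 2 st each).
145 / 12 = 12.08 → every 12 rows.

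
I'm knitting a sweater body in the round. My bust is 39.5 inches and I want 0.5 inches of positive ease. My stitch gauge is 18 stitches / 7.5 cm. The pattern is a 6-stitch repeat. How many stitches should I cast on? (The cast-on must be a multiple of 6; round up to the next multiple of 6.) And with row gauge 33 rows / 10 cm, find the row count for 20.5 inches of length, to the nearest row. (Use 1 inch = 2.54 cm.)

Finished = 39.5 + 0.5 = 40 inches.
40 inches × 2.54 = 101.60 cm.
18/7.5 = 2.4 sts per cm; 101.60 × 2.4 = 243.84 sts.
Next multiple of 6 → 246.
20.5 inches = 52.07 cm; × 3.3 = 171.83 → 172 rows.

Cast on 246 stitches; work 172 rows.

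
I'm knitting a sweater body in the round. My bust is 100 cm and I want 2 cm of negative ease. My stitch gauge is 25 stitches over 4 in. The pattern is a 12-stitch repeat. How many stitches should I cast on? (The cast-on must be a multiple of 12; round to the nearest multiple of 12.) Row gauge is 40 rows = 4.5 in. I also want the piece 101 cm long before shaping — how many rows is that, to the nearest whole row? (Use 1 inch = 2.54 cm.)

Finished = 100 − 2 = 98 cm.
98 cm × 1/2.54 = 38.58 inches.
25/4 = 6.25 sts per in; 38.58 × 6.25 = 241.14 sts.
Nearest multiple of 12 → 240.
101 cm = 39.76 inches; × 8.889 = 353.46 → 353 rows.

Cast on 240 stitches; work 353 rows.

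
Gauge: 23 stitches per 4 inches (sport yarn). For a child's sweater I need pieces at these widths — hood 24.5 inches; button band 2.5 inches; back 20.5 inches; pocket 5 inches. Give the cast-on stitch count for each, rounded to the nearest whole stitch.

Rate = 23/4 = 5.75 sts per in.
hood: 24.5 × 5.75 = 140.88 → 141.
button band: 2.5 × 5.75 = 14.38 → 14.
back: 20.5 × 5.75 = 117.88 → 118.
pocket: 5 × 5.75 = 28.75 → 29.

hood 141; button band 14; back 118; pocket 29.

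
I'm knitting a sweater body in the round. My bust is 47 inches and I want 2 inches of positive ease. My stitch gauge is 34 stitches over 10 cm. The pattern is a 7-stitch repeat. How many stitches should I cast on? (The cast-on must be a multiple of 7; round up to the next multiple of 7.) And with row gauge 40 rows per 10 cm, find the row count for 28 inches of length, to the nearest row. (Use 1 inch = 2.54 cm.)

Cast on 427 stitches; work 284 rows.

Finished = 47 + 2 = 49 inches.
49 inches × 2.54 = 124.46 cm.
34/10 = 3.4 sts per cm; 124.46 × 3.4 = 423.16 sts.
Next multiple of 7 → 427.
28 inches = 71.12 cm; × 4 = 284.48 → 284 rows.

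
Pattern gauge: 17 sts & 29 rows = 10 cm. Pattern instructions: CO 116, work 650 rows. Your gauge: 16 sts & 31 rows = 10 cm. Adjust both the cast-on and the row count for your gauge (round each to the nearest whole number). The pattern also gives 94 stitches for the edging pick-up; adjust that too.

Stitches: 116 × 16/17 = 109.18 → 109.
Rows: 650 × 31/29 = 694.83 → 695.
edging pick-up: 94 × 16/17 = 88.47 → 88.

Cast on 109 stitches; work 695 rows; edging pick-up 88 stitches.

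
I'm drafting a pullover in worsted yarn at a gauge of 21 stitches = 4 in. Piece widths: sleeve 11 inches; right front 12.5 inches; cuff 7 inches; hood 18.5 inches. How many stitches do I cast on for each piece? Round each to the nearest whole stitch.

Rate = 21/4 = 5.25 sts per in.
sleeve: 11 × 5.25 = 57.75 → 58.
right front: 12.5 × 5.25 = 65.62 → 66.
cuff: 7 × 5.25 = 36.75 → 37.
hood: 18.5 × 5.25 = 97.12 → 97.

sleeve 58; right front 66; cuff 37; hood 97.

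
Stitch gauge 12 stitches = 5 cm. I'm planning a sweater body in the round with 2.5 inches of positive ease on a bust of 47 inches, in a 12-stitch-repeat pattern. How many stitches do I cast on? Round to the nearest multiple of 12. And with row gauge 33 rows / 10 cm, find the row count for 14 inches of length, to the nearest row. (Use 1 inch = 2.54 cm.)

Finished = 47 + 2.5 = 49.5 inches.
49.5 inches × 2.54 = 125.73 cm.
12/5 = 2.4 sts per cm; 125.73 × 2.4 = 301.75 sts.
Nearest multiple of 12 → 300.
14 inches = 35.56 cm; × 3.3 = 117.35 → 117 rows.

Cast on 300 stitches; work 117 rows.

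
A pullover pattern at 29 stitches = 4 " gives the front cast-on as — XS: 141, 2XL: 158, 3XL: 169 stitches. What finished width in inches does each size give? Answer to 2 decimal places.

XS 19.45 inches; 2XL 21.79 inches; 3XL 23.31 inches.

29/4 = 7.25 sts per in.
XS: 141 / 7.25 = 19.448 → 19.45 in.
2XL: 158 / 7.25 = 21.793 → 21.79 in.
3XL: 169 / 7.25 = 23.310 → 23.31 in.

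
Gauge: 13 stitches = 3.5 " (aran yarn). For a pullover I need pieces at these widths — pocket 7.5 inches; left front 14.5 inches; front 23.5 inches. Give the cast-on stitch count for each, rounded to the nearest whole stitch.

pocket 28; left front 54; front 87.

Rate = 13/3.5 = 3.714 sts per in.
pocket: 7.5 × 3.714 = 27.86 → 28.
left front: 14.5 × 3.714 = 53.86 → 54.
front: 23.5 × 3.714 = 87.29 → 87.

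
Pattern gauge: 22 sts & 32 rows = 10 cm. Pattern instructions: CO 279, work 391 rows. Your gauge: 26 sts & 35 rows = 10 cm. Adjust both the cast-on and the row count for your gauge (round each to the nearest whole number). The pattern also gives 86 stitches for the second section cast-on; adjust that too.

Cast on 330 stitches; work 428 rows; second section cast-on 102 stitches.

Stitches: 279 × 26/22 = 329.73 → 330.
Rows: 391 × 35/32 = 427.66 → 428.
second section cast-on: 86 × 26/22 = 101.64 → 102.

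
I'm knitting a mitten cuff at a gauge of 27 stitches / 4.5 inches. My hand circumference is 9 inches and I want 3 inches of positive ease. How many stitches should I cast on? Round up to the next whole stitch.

Finished = 9 + 3 = 12 in.
27 / 4.5 = 6 sts per inch.
12.00 × 6 = 72.00 sts.

Cast on 72 stitches.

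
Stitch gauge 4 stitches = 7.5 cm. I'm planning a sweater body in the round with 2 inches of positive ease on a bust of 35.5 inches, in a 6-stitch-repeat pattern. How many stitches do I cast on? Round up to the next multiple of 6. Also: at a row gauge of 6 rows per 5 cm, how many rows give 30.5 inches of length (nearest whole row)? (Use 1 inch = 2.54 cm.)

Cast on 54 stitches; work 93 rows.

Finished = 35.5 + 2 = 37.5 inches.
37.5 inches × 2.54 = 95.25 cm.
4/7.5 = 0.533 sts per cm; 95.25 × 0.533 = 50.80 sts.
Next multiple of 6 → 54.
30.5 inches = 77.47 cm; × 1.2 = 92.96 → 93 rows.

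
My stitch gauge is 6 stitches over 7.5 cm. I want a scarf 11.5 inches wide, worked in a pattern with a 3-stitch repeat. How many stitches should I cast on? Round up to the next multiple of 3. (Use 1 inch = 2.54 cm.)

11.5 in = 11.5 × 2.54 = 29.21 cm.
6 / 7.5 = 0.8 sts/cm.
29.21 × 0.8 = 23.37 sts.
→ 24.

24 stitches.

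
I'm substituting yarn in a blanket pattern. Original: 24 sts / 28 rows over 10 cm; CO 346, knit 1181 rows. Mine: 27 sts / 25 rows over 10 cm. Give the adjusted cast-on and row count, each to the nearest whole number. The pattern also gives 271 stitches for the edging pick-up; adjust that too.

Cast on 389 stitches; work 1054 rows; edging pick-up 305 stitches.

Stitches: 346 × 27/24 = 389.25 → 389.
Rows: 1181 × 25/28 = 1054.46 → 1054.
edging pick-up: 271 × 27/24 = 304.88 → 305.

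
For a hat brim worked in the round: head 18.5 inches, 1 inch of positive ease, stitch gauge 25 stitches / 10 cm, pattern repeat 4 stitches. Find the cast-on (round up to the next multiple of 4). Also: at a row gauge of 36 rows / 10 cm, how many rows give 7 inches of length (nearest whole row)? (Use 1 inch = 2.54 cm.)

Finished = 18.5 + 1 = 19.5 inches.
19.5 inches × 2.54 = 49.53 cm.
25/10 = 2.5 sts per cm; 49.53 × 2.5 = 123.83 sts.
Next multiple of 4 → 124.
7 inches = 17.78 cm; × 3.6 = 64.01 → 64 rows.

Cast on 124 stitches; work 64 rows.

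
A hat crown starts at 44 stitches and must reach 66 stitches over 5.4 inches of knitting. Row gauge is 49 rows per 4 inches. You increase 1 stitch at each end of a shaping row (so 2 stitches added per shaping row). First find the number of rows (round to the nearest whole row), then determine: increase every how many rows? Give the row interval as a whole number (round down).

Increase every 6th row.

Rows = 5.4 × 12.25 = 66.2 → 66 rows.
Stitches to add: 22 → 11 shaping rows (at 2 st each).
66 / 11 = 6.00 → every 6 rows.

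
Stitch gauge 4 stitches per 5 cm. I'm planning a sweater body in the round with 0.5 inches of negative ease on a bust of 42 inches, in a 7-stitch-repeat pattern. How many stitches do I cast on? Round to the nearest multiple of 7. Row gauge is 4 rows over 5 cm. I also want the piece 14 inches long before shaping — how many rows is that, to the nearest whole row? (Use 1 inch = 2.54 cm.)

Finished = 42 − 0.5 = 41.5 inches.
41.5 inches × 2.54 = 105.41 cm.
4/5 = 0.8 sts per cm; 105.41 × 0.8 = 84.33 sts.
Nearest multiple of 7 → 84.
14 inches = 35.56 cm; × 0.8 = 28.45 → 28 rows.

Cast on 84 stitches; work 28 rows.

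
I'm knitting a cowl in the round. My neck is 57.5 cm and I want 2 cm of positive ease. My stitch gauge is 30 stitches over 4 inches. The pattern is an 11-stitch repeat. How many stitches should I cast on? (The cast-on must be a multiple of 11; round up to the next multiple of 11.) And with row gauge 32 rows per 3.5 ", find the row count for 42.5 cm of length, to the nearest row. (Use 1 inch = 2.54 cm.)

Cast on 176 stitches; work 153 rows.

Finished = 57.5 + 2 = 59.5 cm.
59.5 cm × 1/2.54 = 23.43 inches.
30/4 = 7.5 sts per in; 23.43 × 7.5 = 175.69 sts.
Next multiple of 11 → 176.
42.5 cm = 16.73 inches; × 9.143 = 152.98 → 153 rows.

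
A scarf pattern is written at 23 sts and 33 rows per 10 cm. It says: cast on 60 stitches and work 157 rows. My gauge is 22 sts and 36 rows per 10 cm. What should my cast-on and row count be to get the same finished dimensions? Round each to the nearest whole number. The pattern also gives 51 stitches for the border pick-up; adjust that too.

Stitches: 60 × 22/23 = 57.39 → 57.
Rows: 157 × 36/33 = 171.27 → 171.
border pick-up: 51 × 22/23 = 48.78 → 49.

Cast on 57 stitches; work 171 rows; border pick-up 49 stitches.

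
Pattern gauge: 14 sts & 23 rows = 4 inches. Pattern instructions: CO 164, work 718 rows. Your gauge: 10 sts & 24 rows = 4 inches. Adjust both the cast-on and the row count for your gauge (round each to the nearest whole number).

Cast on 117 stitches; work 749 rows.

Stitches: 164 × 10/14 = 117.14 → 117.
Rows: 718 × 24/23 = 749.22 → 749.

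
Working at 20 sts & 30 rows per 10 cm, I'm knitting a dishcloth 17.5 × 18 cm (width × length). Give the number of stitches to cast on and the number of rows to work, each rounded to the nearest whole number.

Stitch gauge = 20/10 = 2 sts/cm; 17.5 × 2 = 35.00 → 35 sts.
Row gauge = 30/10 = 3 rows/cm; 18 × 3 = 54.00 → 54 rows.

Cast on 35 stitches and work 54 rows.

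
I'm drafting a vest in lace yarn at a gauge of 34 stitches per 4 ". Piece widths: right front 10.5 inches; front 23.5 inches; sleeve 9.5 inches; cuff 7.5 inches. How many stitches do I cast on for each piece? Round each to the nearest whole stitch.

Rate = 34/4 = 8.5 sts per in.
right front: 10.5 × 8.5 = 89.25 → 89.
front: 23.5 × 8.5 = 199.75 → 200.
sleeve: 9.5 × 8.5 = 80.75 → 81.
cuff: 7.5 × 8.5 = 63.75 → 64.

right front 89; front 200; sleeve 81; cuff 64.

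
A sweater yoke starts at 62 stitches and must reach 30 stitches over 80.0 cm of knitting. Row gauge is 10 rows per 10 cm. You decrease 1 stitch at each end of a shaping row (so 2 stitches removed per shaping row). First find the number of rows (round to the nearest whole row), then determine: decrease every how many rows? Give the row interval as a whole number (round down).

Decrease every 5th row.

Rows = 80.0 × 1 = 80.0 → 80 rows.
Stitches to remove: 32 → 16 shaping rows (at 2 st each).
80 / 16 = 5.00 → every 5 rows.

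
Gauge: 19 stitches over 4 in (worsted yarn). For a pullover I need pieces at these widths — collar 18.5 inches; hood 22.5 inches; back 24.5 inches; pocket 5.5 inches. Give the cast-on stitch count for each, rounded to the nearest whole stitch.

Rate = 19/4 = 4.75 sts per in.
collar: 18.5 × 4.75 = 87.88 → 88.
hood: 22.5 × 4.75 = 106.88 → 107.
back: 24.5 × 4.75 = 116.38 → 116.
pocket: 5.5 × 4.75 = 26.12 → 26.

collar 88; hood 107; back 116; pocket 26.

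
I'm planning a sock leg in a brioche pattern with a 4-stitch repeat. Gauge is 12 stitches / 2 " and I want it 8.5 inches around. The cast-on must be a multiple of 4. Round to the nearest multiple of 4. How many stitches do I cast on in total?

12 / 2 = 6 sts per inch.
8.5 × 6 = 51.00 sts.
Nearest multiple of 4: 52.

52 stitches.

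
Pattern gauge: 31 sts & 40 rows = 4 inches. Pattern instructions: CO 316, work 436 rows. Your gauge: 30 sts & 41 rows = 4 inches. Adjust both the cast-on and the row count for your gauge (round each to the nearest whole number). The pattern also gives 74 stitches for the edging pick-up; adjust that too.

Cast on 306 stitches; work 447 rows; edging pick-up 72 stitches.

Stitches: 316 × 30/31 = 305.81 → 306.
Rows: 436 × 41/40 = 446.90 → 447.
edging pick-up: 74 × 30/31 = 71.61 → 72.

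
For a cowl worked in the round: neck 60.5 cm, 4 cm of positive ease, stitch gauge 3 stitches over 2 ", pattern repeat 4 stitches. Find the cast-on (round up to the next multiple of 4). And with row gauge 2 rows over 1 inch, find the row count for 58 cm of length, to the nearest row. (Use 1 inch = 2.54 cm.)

Finished = 60.5 + 4 = 64.5 cm.
64.5 cm × 1/2.54 = 25.39 inches.
3/2 = 1.5 sts per in; 25.39 × 1.5 = 38.09 sts.
Next multiple of 4 → 40.
58 cm = 22.83 inches; × 2 = 45.67 → 46 rows.

Cast on 40 stitches; work 46 rows.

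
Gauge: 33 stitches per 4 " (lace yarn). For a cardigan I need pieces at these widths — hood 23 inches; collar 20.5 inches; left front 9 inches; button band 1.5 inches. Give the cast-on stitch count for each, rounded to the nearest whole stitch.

hood 190; collar 169; left front 74; button band 12.

Rate = 33/4 = 8.25 sts per in.
hood: 23 × 8.25 = 189.75 → 190.
collar: 20.5 × 8.25 = 169.12 → 169.
left front: 9 × 8.25 = 74.25 → 74.
button band: 1.5 × 8.25 = 12.38 → 12.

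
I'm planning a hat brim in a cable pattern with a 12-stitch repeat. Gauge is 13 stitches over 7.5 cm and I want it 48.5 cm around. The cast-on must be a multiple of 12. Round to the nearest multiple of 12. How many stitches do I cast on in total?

Cast on 84 stitches.

13 / 7.5 = 1.733 sts per cm.
48.5 × 1.733 = 84.07 sts.
Nearest multiple of 12: 84.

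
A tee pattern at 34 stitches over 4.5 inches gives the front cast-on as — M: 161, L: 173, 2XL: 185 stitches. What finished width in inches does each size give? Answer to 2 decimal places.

34/4.5 = 7.556 sts per in.
M: 161 / 7.556 = 21.309 → 21.31 in.
L: 173 / 7.556 = 22.897 → 22.90 in.
2XL: 185 / 7.556 = 24.485 → 24.49 in.

M 21.31 inches; L 22.90 inches; 2XL 24.49 inches.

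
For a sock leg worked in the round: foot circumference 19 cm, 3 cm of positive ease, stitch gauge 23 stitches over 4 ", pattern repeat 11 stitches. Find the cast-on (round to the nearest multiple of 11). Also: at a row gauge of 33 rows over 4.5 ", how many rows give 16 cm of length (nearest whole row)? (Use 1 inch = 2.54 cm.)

Finished = 19 + 3 = 22 cm.
22 cm × 1/2.54 = 8.66 inches.
23/4 = 5.75 sts per in; 8.66 × 5.75 = 49.80 sts.
Nearest multiple of 11 → 55.
16 cm = 6.30 inches; × 7.333 = 46.19 → 46 rows.

Cast on 55 stitches; work 46 rows.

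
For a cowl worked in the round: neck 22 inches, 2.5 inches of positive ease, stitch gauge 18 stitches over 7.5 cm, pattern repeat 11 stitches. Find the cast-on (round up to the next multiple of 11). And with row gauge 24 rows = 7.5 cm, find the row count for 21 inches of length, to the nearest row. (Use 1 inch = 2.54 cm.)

Finished = 22 + 2.5 = 24.5 inches.
24.5 inches × 2.54 = 62.23 cm.
18/7.5 = 2.4 sts per cm; 62.23 × 2.4 = 149.35 sts.
Next multiple of 11 → 154.
21 inches = 53.34 cm; × 3.2 = 170.69 → 171 rows.

Cast on 154 stitches; work 171 rows.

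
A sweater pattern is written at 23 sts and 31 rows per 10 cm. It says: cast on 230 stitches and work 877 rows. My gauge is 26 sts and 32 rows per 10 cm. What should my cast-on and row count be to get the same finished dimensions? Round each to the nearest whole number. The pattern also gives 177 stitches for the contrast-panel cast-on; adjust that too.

Cast on 260 stitches; work 905 rows; contrast-panel cast-on 200 stitches.

Stitches: 230 × 26/23 = 260.00 → 260.
Rows: 877 × 32/31 = 905.29 → 905.
contrast-panel cast-on: 177 × 26/23 = 200.09 → 200.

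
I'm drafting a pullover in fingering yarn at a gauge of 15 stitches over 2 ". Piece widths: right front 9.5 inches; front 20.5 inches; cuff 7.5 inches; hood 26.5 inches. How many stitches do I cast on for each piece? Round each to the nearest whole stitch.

right front 71; front 154; cuff 56; hood 199.

Rate = 15/2 = 7.5 sts per in.
right front: 9.5 × 7.5 = 71.25 → 71.
front: 20.5 × 7.5 = 153.75 → 154.
cuff: 7.5 × 7.5 = 56.25 → 56.
hood: 26.5 × 7.5 = 198.75 → 199.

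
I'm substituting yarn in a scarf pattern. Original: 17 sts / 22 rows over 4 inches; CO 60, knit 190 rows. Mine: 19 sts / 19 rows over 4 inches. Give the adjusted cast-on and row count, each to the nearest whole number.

Stitches: 60 × 19/17 = 67.06 → 67.
Rows: 190 × 19/22 = 164.09 → 164.

Cast on 67 stitches; work 164 rows.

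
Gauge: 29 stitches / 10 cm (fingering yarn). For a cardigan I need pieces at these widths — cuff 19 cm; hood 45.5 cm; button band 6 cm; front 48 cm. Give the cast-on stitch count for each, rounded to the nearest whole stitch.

cuff 55; hood 132; button band 17; front 139.

Rate = 29/10 = 2.9 sts per cm.
cuff: 19 × 2.9 = 55.10 → 55.
hood: 45.5 × 2.9 = 131.95 → 132.
button band: 6 × 2.9 = 17.40 → 17.
front: 48 × 2.9 = 139.20 → 139.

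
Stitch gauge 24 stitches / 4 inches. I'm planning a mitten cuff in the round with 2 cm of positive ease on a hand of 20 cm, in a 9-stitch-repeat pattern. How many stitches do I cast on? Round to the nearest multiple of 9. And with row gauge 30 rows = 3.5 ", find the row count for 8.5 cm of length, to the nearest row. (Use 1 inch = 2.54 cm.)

Finished = 20 + 2 = 22 cm.
22 cm × 1/2.54 = 8.66 inches.
24/4 = 6 sts per in; 8.66 × 6 = 51.97 sts.
Nearest multiple of 9 → 54.
8.5 cm = 3.35 inches; × 8.571 = 28.68 → 29 rows.

Cast on 54 stitches; work 29 rows.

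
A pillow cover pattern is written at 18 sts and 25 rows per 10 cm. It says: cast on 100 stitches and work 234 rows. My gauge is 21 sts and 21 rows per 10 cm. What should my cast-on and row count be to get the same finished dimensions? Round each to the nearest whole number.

Cast on 117 stitches; work 197 rows.

Stitches: 100 × 21/18 = 116.67 → 117.
Rows: 234 × 21/25 = 196.56 → 197.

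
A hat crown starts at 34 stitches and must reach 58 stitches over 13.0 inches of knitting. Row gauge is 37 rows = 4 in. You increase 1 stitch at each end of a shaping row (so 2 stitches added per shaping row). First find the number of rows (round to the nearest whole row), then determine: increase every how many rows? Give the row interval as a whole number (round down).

Rows = 13.0 × 9.25 = 120.2 → 120 rows.
Stitches to add: 24 → 12 shaping rows (at 2 st each).
120 / 12 = 10.00 → every 10 rows.

Increase every 10th row.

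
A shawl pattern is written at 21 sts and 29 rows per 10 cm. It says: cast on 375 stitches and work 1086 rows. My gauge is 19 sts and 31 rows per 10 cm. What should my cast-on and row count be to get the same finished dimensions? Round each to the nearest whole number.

Stitches: 375 × 19/21 = 339.29 → 339.
Rows: 1086 × 31/29 = 1160.90 → 1161.

Cast on 339 stitches; work 1161 rows.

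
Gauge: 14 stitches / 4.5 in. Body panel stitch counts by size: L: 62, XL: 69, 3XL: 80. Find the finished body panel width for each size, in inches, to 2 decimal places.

14/4.5 = 3.111 sts per in.
L: 62 / 3.111 = 19.929 → 19.93 in.
XL: 69 / 3.111 = 22.179 → 22.18 in.
3XL: 80 / 3.111 = 25.714 → 25.71 in.

L 19.93 inches; XL 22.18 inches; 3XL 25.71 inches.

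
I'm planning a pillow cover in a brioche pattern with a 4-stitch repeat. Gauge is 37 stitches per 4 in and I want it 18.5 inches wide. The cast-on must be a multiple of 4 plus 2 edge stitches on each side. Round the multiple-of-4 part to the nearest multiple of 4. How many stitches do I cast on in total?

37 / 4 = 9.25 sts per inch.
18.5 × 9.25 = 171.12 sts.
Less 4 edge sts → 167.12 for the repeat.
Nearest multiple of 4: 168.
Add back 4 edge sts → 172.

Cast on 172 stitches.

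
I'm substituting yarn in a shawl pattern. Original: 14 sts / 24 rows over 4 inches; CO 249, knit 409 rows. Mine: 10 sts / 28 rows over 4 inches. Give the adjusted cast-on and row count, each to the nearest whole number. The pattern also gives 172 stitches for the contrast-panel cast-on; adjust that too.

Cast on 178 stitches; work 477 rows; contrast-panel cast-on 123 stitches.

Stitches: 249 × 10/14 = 177.86 → 178.
Rows: 409 × 28/24 = 477.17 → 477.
contrast-panel cast-on: 172 × 10/14 = 122.86 → 123.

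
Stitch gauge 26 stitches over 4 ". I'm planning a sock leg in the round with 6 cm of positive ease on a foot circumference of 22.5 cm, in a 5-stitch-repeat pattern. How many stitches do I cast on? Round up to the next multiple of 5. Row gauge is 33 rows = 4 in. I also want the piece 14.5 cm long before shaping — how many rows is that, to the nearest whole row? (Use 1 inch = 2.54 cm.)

Finished = 22.5 + 6 = 28.5 cm.
28.5 cm × 1/2.54 = 11.22 inches.
26/4 = 6.5 sts per in; 11.22 × 6.5 = 72.93 sts.
Next multiple of 5 → 75.
14.5 cm = 5.71 inches; × 8.25 = 47.10 → 47 rows.

Cast on 75 stitches; work 47 rows.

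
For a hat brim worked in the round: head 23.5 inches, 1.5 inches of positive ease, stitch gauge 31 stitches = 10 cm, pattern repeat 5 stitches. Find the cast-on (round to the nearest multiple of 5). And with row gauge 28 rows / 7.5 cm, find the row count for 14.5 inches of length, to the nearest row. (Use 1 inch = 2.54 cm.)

Finished = 23.5 + 1.5 = 25 inches.
25 inches × 2.54 = 63.50 cm.
31/10 = 3.1 sts per cm; 63.50 × 3.1 = 196.85 sts.
Nearest multiple of 5 → 195.
14.5 inches = 36.83 cm; × 3.733 = 137.50 → 137 rows.

Cast on 195 stitches; work 137 rows.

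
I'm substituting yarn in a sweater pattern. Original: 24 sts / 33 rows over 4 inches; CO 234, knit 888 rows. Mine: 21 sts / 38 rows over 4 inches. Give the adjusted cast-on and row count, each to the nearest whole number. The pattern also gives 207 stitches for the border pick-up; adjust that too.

Cast on 205 stitches; work 1023 rows; border pick-up 181 stitches.

Stitches: 234 × 21/24 = 204.75 → 205.
Rows: 888 × 38/33 = 1022.55 → 1023.
border pick-up: 207 × 21/24 = 181.12 → 181.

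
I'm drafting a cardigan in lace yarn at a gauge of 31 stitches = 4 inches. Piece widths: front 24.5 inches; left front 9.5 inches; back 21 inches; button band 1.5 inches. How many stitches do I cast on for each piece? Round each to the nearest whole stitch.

Rate = 31/4 = 7.75 sts per in.
front: 24.5 × 7.75 = 189.88 → 190.
left front: 9.5 × 7.75 = 73.62 → 74.
back: 21 × 7.75 = 162.75 → 163.
button band: 1.5 × 7.75 = 11.62 → 12.

front 190; left front 74; back 163; button band 12.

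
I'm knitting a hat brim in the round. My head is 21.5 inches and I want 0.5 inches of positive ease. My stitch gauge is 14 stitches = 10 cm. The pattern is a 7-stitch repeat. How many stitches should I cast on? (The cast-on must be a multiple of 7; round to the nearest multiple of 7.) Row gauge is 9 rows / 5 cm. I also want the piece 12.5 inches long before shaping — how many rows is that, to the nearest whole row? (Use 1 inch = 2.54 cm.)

Cast on 77 stitches; work 57 rows.

Finished = 21.5 + 0.5 = 22 inches.
22 inches × 2.54 = 55.88 cm.
14/10 = 1.4 sts per cm; 55.88 × 1.4 = 78.23 sts.
Nearest multiple of 7 → 77.
12.5 inches = 31.75 cm; × 1.8 = 57.15 → 57 rows.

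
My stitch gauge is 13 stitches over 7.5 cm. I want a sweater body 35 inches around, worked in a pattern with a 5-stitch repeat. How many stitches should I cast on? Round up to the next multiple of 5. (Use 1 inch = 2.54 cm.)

35 in = 35 × 2.54 = 88.90 cm.
13 / 7.5 = 1.733 sts/cm.
88.90 × 1.733 = 154.09 sts.
→ 155.

Cast on 155 stitches.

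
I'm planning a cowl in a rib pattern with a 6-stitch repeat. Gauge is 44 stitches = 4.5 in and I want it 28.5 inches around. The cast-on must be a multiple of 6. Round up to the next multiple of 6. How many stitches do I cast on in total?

44 / 4.5 = 9.778 sts per inch.
28.5 × 9.778 = 278.67 sts.
Next multiple of 6: 282.

CO 282 sts.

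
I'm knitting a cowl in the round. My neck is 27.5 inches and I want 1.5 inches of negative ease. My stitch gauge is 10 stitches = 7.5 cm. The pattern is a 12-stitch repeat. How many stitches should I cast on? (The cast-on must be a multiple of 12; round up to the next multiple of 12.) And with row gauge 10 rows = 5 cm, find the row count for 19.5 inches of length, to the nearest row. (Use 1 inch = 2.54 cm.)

Finished = 27.5 − 1.5 = 26 inches.
26 inches × 2.54 = 66.04 cm.
10/7.5 = 1.333 sts per cm; 66.04 × 1.333 = 88.05 sts.
Next multiple of 12 → 96.
19.5 inches = 49.53 cm; × 2 = 99.06 → 99 rows.

Cast on 96 stitches; work 99 rows.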